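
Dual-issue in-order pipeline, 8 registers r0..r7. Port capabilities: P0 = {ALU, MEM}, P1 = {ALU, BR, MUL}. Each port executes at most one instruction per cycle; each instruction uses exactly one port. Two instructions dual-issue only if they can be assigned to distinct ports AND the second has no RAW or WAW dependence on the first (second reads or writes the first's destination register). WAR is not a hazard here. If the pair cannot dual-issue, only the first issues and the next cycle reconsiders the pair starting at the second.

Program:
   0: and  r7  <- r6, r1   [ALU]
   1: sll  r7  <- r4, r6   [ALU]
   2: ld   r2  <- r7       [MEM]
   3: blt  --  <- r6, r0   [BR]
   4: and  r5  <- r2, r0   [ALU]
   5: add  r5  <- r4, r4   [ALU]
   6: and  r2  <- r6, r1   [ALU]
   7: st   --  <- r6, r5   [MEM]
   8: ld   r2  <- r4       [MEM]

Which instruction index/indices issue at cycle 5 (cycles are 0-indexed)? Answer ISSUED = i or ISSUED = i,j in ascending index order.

t=0 i0:and.ALU ; WAW r7
t=1 i1:sll.ALU ; RAW r7
t=2 i2/i3:ld.MEM/blt.BR ; dual
t=3 i4:and.ALU ; WAW r5
t=4 i5/i6:add.ALU/and.ALU ; dual
t=5 i7:st.MEM ; no-port MEM/MEM
t=6 i8:ld.MEM ; tail

ISSUED = 7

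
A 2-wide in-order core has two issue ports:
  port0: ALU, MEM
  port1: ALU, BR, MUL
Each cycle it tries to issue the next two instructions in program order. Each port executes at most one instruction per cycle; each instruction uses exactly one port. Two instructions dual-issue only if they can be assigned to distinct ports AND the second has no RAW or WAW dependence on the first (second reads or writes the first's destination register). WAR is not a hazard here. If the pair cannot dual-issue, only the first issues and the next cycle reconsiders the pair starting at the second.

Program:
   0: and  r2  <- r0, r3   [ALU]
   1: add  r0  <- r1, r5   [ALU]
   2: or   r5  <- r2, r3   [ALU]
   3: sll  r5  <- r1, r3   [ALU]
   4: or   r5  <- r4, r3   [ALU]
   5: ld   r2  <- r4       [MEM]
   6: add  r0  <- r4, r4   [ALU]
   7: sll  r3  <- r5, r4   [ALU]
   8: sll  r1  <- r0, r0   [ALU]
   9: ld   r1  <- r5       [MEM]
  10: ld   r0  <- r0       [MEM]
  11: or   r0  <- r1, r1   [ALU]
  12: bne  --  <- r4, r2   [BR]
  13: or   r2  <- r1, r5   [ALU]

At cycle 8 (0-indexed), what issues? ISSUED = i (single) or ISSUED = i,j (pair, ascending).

ISSUED = 11,12

t=0 i0/i1:and.ALU+add.ALU ; 2-wide
t=1 i2:or.ALU ; WAW r5
t=2 i3:sll.ALU ; WAW r5
t=3 i4/i5:or.ALU+ld.MEM ; 2-wide
t=4 i6/i7:add.ALU+sll.ALU ; 2-wide
t=5 i8:sll.ALU ; WAW r1
t=6 i9:ld.MEM ; no-port MEM/MEM
t=7 i10:ld.MEM ; WAW r0
t=8 i11/i12:or.ALU+bne.BR ; 2-wide
t=9 i13:or.ALU ; tail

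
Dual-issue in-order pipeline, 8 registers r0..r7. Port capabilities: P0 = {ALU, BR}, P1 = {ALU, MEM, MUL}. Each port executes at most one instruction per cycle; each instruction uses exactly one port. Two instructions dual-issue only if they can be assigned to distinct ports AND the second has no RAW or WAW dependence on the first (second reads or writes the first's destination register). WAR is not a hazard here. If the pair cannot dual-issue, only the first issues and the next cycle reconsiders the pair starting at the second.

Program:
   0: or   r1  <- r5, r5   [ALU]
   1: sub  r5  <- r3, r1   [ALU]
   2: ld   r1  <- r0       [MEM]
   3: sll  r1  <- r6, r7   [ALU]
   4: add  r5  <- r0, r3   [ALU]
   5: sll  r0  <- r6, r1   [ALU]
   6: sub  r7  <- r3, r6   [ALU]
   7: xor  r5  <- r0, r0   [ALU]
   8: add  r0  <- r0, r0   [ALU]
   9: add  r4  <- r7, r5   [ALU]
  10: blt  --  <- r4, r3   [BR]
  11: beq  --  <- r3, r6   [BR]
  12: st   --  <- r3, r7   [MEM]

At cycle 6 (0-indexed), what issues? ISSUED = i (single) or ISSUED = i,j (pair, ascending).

ISSUED = 10

#0 head=0: or.ALU i0 RAW r1
#1 head=1: sub.ALU+ld.MEM i1&i2 2-wide
#2 head=3: sll.ALU+add.ALU i3&i4 2-wide
#3 head=5: sll.ALU+sub.ALU i5&i6 2-wide
#4 head=7: xor.ALU+add.ALU i7&i8 2-wide
#5 head=9: add.ALU i9 RAW r4
#6 head=10: blt.BR i10 no-port BR/BR
#7 head=11: beq.BR+st.MEM i11&i12 2-wide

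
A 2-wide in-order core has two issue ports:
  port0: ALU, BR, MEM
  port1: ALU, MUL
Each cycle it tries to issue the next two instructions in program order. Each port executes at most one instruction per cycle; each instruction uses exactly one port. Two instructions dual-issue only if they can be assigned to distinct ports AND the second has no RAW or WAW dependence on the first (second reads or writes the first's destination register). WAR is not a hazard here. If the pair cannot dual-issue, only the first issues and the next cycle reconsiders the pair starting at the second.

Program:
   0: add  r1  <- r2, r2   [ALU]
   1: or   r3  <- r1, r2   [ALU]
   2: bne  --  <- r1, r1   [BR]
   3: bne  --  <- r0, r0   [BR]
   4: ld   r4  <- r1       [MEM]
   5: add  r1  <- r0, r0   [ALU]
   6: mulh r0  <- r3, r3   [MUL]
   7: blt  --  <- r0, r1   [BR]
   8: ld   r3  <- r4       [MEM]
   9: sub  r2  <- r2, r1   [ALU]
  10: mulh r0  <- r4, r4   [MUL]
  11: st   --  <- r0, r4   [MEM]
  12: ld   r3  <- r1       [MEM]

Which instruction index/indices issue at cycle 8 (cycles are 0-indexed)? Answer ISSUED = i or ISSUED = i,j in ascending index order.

c0: i0 add.ALU  RAW r1
c1: i1/i2 or.ALU/bne.BR  pair
c2: i3 bne.BR  no-port BR/MEM
c3: i4/i5 ld.MEM/add.ALU  pair
c4: i6 mulh.MUL  RAW r0
c5: i7 blt.BR  no-port BR/MEM
c6: i8/i9 ld.MEM/sub.ALU  pair
c7: i10 mulh.MUL  RAW r0
c8: i11 st.MEM  no-port MEM/MEM
c9: i12 ld.MEM  tail

ISSUED = 11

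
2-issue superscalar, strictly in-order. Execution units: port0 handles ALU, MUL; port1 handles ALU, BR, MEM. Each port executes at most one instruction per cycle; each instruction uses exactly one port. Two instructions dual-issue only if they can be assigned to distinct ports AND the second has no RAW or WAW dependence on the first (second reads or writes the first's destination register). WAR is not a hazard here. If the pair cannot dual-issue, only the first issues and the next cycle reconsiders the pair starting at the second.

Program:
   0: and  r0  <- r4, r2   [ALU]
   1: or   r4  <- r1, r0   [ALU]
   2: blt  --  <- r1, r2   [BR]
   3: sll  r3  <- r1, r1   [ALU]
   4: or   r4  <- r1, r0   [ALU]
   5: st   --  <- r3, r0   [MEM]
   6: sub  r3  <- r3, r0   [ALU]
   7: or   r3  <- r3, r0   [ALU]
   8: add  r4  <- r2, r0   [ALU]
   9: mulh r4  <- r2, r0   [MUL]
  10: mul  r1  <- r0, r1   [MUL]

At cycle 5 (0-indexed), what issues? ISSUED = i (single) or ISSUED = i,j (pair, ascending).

ISSUED = 9

[0] i0  and.ALU  -- RAW r0
[1] i1+i2  or.ALU/blt.BR  -- pair
[2] i3+i4  sll.ALU/or.ALU  -- pair
[3] i5+i6  st.MEM/sub.ALU  -- pair
[4] i7+i8  or.ALU/add.ALU  -- pair
[5] i9  mulh.MUL  -- no-port MUL/MUL
[6] i10  mul.MUL  -- tail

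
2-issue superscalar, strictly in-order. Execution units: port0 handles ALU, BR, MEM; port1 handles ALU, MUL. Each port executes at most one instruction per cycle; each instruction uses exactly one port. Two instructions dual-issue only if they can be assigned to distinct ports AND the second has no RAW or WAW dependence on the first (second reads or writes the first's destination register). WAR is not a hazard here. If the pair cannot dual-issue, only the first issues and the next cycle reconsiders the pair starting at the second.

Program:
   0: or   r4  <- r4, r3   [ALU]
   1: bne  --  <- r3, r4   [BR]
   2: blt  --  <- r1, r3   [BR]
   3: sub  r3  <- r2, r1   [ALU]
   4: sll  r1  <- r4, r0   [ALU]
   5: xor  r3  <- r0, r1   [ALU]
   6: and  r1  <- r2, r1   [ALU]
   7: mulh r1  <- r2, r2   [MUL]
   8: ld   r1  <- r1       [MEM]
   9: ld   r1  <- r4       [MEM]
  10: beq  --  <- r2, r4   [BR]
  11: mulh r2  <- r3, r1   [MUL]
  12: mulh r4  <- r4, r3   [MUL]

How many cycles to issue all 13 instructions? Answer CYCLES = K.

0. or.ALU @i0  | RAW r4
1. bne.BR @i1  | no-port BR/BR
2. blt.BR/sub.ALU @i2,i3  | 2-wide
3. sll.ALU @i4  | RAW r1
4. xor.ALU/and.ALU @i5,i6  | 2-wide
5. mulh.MUL @i7  | RAW+WAW r1
6. ld.MEM @i8  | no-port MEM/MEM
7. ld.MEM @i9  | no-port MEM/BR
8. beq.BR/mulh.MUL @i10,i11  | 2-wide
9. mulh.MUL @i12  | tail

CYCLES = 10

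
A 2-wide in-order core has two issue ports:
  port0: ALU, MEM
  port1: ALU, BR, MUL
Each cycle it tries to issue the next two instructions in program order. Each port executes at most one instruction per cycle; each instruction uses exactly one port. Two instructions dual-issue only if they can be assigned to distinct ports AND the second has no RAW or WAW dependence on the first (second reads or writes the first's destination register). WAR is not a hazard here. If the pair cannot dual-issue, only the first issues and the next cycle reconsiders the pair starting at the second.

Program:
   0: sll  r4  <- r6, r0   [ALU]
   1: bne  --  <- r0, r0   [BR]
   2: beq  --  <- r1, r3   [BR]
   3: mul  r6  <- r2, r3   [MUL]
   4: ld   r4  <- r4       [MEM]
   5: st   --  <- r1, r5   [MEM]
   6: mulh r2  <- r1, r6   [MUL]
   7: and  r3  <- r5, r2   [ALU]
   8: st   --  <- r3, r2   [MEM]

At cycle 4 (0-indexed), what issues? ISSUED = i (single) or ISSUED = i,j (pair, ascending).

[0] i0/i1  sll;bne  -- pair
[1] i2  beq  -- no-port BR/MUL
[2] i3/i4  mul;ld  -- pair
[3] i5/i6  st;mulh  -- pair
[4] i7  and  -- RAW r3
[5] i8  st  -- tail

ISSUED = 7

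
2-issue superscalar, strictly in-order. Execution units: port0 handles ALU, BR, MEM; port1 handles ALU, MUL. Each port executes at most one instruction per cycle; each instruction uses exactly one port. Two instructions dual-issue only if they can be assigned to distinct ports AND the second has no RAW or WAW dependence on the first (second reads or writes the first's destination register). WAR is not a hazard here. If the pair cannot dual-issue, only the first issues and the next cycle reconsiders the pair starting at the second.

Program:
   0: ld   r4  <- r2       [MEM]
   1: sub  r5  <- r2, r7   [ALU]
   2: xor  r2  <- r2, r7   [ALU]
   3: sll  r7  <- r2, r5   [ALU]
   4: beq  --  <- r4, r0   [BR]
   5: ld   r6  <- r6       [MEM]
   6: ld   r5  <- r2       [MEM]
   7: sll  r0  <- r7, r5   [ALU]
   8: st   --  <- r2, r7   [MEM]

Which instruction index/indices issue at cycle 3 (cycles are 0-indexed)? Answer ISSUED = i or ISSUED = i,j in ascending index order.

ISSUED = 5

t=0 i0/i1:ld.MEM sub.ALU ; 2-wide
t=1 i2:xor.ALU ; RAW r2
t=2 i3/i4:sll.ALU beq.BR ; 2-wide
t=3 i5:ld.MEM ; no-port MEM/MEM
t=4 i6:ld.MEM ; RAW r5
t=5 i7/i8:sll.ALU st.MEM ; 2-wide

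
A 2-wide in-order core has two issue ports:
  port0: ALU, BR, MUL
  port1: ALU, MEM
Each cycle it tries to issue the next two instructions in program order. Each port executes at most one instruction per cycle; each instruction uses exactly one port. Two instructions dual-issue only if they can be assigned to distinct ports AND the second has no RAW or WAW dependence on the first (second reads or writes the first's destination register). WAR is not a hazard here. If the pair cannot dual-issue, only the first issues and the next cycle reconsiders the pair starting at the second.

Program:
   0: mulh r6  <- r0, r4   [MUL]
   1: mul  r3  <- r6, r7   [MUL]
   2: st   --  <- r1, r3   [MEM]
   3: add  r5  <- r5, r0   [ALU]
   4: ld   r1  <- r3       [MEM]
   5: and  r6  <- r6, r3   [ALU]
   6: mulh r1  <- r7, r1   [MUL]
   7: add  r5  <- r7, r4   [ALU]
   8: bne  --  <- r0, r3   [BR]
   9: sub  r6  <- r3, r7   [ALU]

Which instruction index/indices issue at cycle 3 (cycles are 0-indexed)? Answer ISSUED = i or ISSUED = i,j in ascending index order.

[0] i0  mulh.MUL  -- no-port MUL/MUL
[1] i1  mul.MUL  -- RAW r3
[2] i2,i3  st.MEM;add.ALU  -- 2-wide
[3] i4,i5  ld.MEM;and.ALU  -- 2-wide
[4] i6,i7  mulh.MUL;add.ALU  -- 2-wide
[5] i8,i9  bne.BR;sub.ALU  -- 2-wide

ISSUED = 4,5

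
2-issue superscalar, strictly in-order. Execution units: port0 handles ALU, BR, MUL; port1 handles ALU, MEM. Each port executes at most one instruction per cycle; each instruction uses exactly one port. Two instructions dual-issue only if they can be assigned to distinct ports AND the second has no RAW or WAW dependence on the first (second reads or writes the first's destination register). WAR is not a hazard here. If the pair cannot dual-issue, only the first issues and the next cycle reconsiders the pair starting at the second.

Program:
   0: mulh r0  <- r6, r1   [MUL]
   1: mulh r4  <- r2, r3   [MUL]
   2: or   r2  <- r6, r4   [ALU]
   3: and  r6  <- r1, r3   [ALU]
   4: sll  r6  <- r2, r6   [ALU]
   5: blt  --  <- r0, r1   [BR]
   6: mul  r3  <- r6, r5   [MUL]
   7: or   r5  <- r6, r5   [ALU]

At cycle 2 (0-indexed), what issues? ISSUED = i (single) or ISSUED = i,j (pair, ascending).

[0] i0  mulh.MUL  -- no-port MUL/MUL
[1] i1  mulh.MUL  -- RAW r4
[2] i2&i3  or.ALU;and.ALU  -- pair
[3] i4&i5  sll.ALU;blt.BR  -- pair
[4] i6&i7  mul.MUL;or.ALU  -- pair

ISSUED = 2,3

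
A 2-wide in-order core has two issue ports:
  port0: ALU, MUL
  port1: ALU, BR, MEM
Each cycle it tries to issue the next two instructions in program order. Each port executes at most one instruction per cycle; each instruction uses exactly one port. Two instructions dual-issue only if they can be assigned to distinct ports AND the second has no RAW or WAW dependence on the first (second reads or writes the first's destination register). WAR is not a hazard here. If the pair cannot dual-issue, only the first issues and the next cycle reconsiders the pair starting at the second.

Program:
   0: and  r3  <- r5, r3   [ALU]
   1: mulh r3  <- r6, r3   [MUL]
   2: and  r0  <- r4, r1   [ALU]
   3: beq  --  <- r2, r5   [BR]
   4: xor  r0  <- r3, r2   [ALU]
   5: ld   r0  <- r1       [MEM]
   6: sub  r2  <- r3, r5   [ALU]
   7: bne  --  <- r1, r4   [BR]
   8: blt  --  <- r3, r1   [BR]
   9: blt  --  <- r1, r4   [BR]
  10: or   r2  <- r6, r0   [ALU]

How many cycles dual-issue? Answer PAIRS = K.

PAIRS = 4

t=0 i0:and ; RAW+WAW r3
t=1 i1,i2:mulh;and ; 2-wide
t=2 i3,i4:beq;xor ; 2-wide
t=3 i5,i6:ld;sub ; 2-wide
t=4 i7:bne ; no-port BR/BR
t=5 i8:blt ; no-port BR/BR
t=6 i9,i10:blt;or ; 2-wide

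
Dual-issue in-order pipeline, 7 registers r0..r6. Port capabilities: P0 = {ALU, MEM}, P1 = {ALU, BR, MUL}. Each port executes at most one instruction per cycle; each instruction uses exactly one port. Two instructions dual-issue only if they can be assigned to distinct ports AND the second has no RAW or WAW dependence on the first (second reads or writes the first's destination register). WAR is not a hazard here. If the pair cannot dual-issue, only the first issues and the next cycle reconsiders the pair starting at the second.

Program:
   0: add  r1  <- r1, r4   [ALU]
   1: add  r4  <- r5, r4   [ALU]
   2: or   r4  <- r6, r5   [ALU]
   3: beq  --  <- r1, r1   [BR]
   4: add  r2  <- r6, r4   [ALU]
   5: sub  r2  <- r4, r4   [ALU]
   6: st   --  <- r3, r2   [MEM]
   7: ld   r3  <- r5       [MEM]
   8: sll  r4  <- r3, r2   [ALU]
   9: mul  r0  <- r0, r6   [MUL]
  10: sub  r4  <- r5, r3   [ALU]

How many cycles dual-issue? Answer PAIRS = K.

#0 head=0: add.ALU add.ALU i0/i1 dual
#1 head=2: or.ALU beq.BR i2/i3 dual
#2 head=4: add.ALU i4 WAW r2
#3 head=5: sub.ALU i5 RAW r2
#4 head=6: st.MEM i6 no-port MEM/MEM
#5 head=7: ld.MEM i7 RAW r3
#6 head=8: sll.ALU mul.MUL i8/i9 dual
#7 head=10: sub.ALU i10 tail

PAIRS = 3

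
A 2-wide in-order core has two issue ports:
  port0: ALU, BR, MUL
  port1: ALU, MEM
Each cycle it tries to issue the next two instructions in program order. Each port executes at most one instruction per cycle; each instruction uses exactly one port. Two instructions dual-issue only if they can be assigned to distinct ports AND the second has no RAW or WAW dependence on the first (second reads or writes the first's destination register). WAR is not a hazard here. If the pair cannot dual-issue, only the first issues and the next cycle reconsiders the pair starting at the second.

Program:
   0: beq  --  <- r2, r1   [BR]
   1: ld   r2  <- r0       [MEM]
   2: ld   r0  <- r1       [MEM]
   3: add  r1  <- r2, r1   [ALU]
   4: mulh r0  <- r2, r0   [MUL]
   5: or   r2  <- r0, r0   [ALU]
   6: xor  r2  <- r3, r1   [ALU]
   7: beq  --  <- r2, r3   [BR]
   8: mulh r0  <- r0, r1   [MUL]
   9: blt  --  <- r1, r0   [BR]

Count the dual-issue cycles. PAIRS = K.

0. beq.BR ld.MEM @i0+i1  | 2-wide
1. ld.MEM add.ALU @i2+i3  | 2-wide
2. mulh.MUL @i4  | RAW r0
3. or.ALU @i5  | WAW r2
4. xor.ALU @i6  | RAW r2
5. beq.BR @i7  | no-port BR/MUL
6. mulh.MUL @i8  | no-port MUL/BR
7. blt.BR @i9  | tail

PAIRS = 2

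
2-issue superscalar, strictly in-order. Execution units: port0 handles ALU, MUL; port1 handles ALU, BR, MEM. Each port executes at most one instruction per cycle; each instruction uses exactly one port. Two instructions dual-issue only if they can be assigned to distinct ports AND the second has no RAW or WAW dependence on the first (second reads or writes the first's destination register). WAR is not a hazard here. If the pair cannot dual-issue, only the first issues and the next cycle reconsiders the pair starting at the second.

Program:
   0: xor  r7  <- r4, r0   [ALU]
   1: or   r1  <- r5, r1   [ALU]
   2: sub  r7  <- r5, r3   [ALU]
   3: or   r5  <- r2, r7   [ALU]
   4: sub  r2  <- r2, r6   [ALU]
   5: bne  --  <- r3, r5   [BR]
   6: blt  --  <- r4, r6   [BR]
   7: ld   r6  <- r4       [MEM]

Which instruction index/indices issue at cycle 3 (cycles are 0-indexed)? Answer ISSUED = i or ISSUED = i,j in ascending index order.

t=0 i0&i1:xor.ALU+or.ALU ; 2-wide
t=1 i2:sub.ALU ; RAW r7
t=2 i3&i4:or.ALU+sub.ALU ; 2-wide
t=3 i5:bne.BR ; no-port BR/BR
t=4 i6:blt.BR ; no-port BR/MEM
t=5 i7:ld.MEM ; tail

ISSUED = 5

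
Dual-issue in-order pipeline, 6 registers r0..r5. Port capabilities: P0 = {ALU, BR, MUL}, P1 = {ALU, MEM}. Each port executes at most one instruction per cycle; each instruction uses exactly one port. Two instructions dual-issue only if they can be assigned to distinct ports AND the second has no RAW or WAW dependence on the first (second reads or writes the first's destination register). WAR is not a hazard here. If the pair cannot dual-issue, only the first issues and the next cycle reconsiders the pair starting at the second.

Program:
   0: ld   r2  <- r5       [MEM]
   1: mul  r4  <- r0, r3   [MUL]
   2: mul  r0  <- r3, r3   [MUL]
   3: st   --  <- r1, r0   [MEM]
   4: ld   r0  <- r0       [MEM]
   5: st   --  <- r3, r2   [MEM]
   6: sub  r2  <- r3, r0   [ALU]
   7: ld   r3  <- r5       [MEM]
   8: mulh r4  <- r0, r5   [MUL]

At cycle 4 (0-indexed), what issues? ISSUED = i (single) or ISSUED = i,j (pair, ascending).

c0: i0/i1 ld/mul  dual
c1: i2 mul  RAW r0
c2: i3 st  no-port MEM/MEM
c3: i4 ld  no-port MEM/MEM
c4: i5/i6 st/sub  dual
c5: i7/i8 ld/mulh  dual

ISSUED = 5,6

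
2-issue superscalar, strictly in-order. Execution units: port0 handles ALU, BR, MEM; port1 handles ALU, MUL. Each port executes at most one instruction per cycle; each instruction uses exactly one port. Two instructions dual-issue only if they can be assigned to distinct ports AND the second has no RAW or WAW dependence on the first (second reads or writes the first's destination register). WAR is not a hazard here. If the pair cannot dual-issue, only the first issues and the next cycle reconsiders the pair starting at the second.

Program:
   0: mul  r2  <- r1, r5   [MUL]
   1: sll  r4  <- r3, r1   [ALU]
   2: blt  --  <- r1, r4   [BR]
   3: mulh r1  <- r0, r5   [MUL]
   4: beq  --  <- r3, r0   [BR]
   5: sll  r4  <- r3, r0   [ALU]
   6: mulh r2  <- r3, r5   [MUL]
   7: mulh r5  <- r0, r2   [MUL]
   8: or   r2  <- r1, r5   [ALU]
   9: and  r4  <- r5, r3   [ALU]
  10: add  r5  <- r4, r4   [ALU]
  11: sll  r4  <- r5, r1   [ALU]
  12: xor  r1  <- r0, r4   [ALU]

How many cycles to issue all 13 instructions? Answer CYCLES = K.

CYCLES = 9

#0 head=0: mul+sll i0+i1 2-wide
#1 head=2: blt+mulh i2+i3 2-wide
#2 head=4: beq+sll i4+i5 2-wide
#3 head=6: mulh i6 no-port MUL/MUL
#4 head=7: mulh i7 RAW r5
#5 head=8: or+and i8+i9 2-wide
#6 head=10: add i10 RAW r5
#7 head=11: sll i11 RAW r4
#8 head=12: xor i12 tail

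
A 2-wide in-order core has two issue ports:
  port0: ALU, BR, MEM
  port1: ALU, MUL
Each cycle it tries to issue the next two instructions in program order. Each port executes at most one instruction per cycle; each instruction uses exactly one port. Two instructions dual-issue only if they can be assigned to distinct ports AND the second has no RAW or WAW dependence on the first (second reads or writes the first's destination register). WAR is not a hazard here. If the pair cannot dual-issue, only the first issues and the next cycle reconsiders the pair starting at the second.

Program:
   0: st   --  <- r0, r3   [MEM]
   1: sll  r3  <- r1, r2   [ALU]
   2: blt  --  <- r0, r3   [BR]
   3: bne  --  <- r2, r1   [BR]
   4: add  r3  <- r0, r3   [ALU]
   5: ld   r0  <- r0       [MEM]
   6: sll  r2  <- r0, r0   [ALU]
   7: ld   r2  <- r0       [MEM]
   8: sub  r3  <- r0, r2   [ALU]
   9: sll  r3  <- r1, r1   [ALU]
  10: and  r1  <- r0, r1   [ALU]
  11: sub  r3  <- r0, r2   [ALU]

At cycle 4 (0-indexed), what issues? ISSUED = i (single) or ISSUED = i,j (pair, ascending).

0. st/sll @i0&i1  | dual
1. blt @i2  | no-port BR/BR
2. bne/add @i3&i4  | dual
3. ld @i5  | RAW r0
4. sll @i6  | WAW r2
5. ld @i7  | RAW r2
6. sub @i8  | WAW r3
7. sll/and @i9&i10  | dual
8. sub @i11  | tail

ISSUED = 6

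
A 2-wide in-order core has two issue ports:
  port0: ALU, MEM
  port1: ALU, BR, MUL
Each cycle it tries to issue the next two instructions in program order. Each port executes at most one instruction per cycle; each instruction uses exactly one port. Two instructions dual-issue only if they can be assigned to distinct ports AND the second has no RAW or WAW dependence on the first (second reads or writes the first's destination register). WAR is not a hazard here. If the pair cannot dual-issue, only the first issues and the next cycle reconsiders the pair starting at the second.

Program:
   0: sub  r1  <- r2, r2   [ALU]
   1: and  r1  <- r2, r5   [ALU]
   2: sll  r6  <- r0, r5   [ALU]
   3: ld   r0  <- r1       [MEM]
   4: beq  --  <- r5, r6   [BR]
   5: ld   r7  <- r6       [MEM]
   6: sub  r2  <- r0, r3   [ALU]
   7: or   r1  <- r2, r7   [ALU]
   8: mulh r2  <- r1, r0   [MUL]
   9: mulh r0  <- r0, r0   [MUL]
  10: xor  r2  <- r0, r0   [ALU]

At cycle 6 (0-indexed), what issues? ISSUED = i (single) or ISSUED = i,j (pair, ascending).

ISSUED = 9

  cy0 -> i0 (sub.ALU) WAW r1
  cy1 -> i1&i2 (and.ALU;sll.ALU) pair
  cy2 -> i3&i4 (ld.MEM;beq.BR) pair
  cy3 -> i5&i6 (ld.MEM;sub.ALU) pair
  cy4 -> i7 (or.ALU) RAW r1
  cy5 -> i8 (mulh.MUL) no-port MUL/MUL
  cy6 -> i9 (mulh.MUL) RAW r0
  cy7 -> i10 (xor.ALU) tail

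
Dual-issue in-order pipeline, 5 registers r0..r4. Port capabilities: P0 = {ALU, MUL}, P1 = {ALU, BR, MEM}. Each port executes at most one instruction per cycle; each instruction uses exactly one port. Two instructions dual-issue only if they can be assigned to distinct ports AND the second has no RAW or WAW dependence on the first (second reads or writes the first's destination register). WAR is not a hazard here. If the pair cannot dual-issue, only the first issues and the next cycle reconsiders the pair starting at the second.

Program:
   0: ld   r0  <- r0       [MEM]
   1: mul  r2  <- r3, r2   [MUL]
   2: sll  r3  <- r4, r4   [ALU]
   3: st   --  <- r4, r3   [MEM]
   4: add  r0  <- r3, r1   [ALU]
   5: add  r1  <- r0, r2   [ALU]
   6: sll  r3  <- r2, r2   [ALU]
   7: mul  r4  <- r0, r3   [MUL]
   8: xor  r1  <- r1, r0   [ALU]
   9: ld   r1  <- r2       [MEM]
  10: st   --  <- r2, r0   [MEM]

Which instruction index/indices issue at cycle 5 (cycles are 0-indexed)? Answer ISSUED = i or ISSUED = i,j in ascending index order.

ISSUED = 9

0. ld/mul @i0,i1  | pair
1. sll @i2  | RAW r3
2. st/add @i3,i4  | pair
3. add/sll @i5,i6  | pair
4. mul/xor @i7,i8  | pair
5. ld @i9  | no-port MEM/MEM
6. st @i10  | tail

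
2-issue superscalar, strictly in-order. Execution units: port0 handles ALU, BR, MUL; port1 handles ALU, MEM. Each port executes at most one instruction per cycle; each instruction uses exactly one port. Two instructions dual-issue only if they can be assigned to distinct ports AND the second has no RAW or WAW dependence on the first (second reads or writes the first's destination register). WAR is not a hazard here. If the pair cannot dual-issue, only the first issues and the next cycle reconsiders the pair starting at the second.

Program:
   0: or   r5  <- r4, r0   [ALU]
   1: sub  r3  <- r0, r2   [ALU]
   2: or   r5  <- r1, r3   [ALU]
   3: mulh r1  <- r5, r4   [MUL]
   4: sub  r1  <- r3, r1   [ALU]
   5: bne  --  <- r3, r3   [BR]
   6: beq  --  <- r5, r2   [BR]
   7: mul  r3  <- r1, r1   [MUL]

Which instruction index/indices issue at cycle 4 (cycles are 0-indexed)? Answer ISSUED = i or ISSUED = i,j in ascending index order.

ISSUED = 6

#0 head=0: or+sub i0/i1 pair
#1 head=2: or i2 RAW r5
#2 head=3: mulh i3 RAW+WAW r1
#3 head=4: sub+bne i4/i5 pair
#4 head=6: beq i6 no-port BR/MUL
#5 head=7: mul i7 tail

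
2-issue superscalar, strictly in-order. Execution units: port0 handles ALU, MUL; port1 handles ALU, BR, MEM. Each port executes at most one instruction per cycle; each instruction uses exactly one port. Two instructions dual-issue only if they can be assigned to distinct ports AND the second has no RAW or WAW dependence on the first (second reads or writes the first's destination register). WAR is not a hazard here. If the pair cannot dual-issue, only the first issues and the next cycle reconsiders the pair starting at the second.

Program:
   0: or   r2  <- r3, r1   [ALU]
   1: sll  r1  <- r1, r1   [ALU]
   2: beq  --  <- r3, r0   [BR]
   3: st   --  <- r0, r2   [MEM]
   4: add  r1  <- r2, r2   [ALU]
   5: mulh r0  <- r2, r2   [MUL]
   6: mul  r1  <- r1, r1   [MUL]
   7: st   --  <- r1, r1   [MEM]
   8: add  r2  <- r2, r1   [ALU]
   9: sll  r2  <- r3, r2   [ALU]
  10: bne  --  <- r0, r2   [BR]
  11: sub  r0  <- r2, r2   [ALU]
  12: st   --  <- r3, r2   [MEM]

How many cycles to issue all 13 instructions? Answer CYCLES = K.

0. or.ALU+sll.ALU @i0,i1  | pair
1. beq.BR @i2  | no-port BR/MEM
2. st.MEM+add.ALU @i3,i4  | pair
3. mulh.MUL @i5  | no-port MUL/MUL
4. mul.MUL @i6  | RAW r1
5. st.MEM+add.ALU @i7,i8  | pair
6. sll.ALU @i9  | RAW r2
7. bne.BR+sub.ALU @i10,i11  | pair
8. st.MEM @i12  | tail

CYCLES = 9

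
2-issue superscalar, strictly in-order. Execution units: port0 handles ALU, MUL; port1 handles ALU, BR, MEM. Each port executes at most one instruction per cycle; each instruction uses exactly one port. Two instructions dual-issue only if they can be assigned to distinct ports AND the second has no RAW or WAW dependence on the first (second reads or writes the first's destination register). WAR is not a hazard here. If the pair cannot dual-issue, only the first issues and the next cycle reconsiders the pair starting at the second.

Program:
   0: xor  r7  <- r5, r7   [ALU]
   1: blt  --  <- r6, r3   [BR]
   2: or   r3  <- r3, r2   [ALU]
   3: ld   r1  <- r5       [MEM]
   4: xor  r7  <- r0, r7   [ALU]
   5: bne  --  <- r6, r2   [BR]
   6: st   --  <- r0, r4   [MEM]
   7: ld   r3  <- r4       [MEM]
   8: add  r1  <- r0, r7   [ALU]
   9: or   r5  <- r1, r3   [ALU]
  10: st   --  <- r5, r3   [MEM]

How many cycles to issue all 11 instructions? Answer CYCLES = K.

CYCLES = 7

#0 head=0: xor.ALU blt.BR i0&i1 2-wide
#1 head=2: or.ALU ld.MEM i2&i3 2-wide
#2 head=4: xor.ALU bne.BR i4&i5 2-wide
#3 head=6: st.MEM i6 no-port MEM/MEM
#4 head=7: ld.MEM add.ALU i7&i8 2-wide
#5 head=9: or.ALU i9 RAW r5
#6 head=10: st.MEM i10 tail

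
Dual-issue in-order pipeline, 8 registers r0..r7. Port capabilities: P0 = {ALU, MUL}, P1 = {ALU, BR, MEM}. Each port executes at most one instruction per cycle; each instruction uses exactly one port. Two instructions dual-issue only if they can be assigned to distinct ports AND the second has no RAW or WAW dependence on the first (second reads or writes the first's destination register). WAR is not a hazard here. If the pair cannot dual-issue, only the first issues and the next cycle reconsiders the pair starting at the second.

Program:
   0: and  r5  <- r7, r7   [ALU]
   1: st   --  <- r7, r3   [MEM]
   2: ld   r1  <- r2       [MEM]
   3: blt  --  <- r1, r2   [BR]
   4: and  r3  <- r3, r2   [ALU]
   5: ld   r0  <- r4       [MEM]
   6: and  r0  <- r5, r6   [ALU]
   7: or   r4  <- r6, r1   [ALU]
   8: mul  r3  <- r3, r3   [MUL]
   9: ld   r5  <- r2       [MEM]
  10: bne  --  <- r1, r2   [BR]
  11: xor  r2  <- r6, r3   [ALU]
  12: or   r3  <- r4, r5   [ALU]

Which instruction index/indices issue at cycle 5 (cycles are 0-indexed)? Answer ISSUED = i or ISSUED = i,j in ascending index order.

ISSUED = 8,9

[0] i0&i1  and.ALU/st.MEM  -- pair
[1] i2  ld.MEM  -- no-port MEM/BR
[2] i3&i4  blt.BR/and.ALU  -- pair
[3] i5  ld.MEM  -- WAW r0
[4] i6&i7  and.ALU/or.ALU  -- pair
[5] i8&i9  mul.MUL/ld.MEM  -- pair
[6] i10&i11  bne.BR/xor.ALU  -- pair
[7] i12  or.ALU  -- tail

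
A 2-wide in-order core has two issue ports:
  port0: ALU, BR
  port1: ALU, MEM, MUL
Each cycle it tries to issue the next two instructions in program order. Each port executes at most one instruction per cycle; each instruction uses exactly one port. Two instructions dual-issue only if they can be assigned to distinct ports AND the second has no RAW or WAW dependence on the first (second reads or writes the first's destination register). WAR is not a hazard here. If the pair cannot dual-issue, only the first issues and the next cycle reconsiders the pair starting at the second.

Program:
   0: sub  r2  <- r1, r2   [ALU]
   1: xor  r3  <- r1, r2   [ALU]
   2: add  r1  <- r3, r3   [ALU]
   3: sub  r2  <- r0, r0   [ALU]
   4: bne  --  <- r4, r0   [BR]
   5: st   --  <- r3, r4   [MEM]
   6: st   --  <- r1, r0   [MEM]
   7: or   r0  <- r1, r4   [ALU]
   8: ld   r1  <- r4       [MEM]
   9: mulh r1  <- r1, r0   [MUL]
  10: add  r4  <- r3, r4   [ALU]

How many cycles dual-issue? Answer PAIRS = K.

PAIRS = 4

0. sub @i0  | RAW r2
1. xor @i1  | RAW r3
2. add;sub @i2,i3  | pair
3. bne;st @i4,i5  | pair
4. st;or @i6,i7  | pair
5. ld @i8  | no-port MEM/MUL
6. mulh;add @i9,i10  | pair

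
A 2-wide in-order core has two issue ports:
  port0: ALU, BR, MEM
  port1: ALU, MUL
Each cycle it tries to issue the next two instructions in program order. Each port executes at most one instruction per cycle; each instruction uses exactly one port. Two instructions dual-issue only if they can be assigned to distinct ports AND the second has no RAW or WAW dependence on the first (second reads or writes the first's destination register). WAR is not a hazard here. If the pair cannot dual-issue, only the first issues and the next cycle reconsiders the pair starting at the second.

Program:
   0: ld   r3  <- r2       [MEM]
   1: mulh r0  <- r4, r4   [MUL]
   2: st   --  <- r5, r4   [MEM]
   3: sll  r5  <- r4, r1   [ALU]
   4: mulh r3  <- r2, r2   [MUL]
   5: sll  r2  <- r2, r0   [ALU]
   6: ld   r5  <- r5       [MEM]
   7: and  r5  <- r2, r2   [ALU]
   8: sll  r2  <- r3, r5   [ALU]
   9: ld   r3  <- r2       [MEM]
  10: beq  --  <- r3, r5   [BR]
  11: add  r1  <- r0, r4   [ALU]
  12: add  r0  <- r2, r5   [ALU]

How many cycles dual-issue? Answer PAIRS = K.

c0: i0,i1 ld.MEM;mulh.MUL  pair
c1: i2,i3 st.MEM;sll.ALU  pair
c2: i4,i5 mulh.MUL;sll.ALU  pair
c3: i6 ld.MEM  WAW r5
c4: i7 and.ALU  RAW r5
c5: i8 sll.ALU  RAW r2
c6: i9 ld.MEM  no-port MEM/BR
c7: i10,i11 beq.BR;add.ALU  pair
c8: i12 add.ALU  tail

PAIRS = 4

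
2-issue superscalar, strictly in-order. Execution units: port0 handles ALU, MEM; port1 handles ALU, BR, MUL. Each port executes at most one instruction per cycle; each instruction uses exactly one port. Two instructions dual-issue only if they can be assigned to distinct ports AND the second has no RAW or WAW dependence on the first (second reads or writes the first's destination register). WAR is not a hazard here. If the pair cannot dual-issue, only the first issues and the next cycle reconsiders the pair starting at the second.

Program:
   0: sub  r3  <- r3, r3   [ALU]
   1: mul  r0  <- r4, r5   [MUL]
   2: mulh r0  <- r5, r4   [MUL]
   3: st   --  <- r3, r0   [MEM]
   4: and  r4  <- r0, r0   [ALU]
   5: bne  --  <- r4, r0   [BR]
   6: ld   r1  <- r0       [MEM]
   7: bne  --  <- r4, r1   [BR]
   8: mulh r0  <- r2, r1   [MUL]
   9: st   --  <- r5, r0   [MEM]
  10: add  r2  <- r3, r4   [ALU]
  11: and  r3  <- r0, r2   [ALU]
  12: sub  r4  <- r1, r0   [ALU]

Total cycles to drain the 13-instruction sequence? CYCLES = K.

t=0 i0+i1:sub;mul ; dual
t=1 i2:mulh ; RAW r0
t=2 i3+i4:st;and ; dual
t=3 i5+i6:bne;ld ; dual
t=4 i7:bne ; no-port BR/MUL
t=5 i8:mulh ; RAW r0
t=6 i9+i10:st;add ; dual
t=7 i11+i12:and;sub ; dual

CYCLES = 8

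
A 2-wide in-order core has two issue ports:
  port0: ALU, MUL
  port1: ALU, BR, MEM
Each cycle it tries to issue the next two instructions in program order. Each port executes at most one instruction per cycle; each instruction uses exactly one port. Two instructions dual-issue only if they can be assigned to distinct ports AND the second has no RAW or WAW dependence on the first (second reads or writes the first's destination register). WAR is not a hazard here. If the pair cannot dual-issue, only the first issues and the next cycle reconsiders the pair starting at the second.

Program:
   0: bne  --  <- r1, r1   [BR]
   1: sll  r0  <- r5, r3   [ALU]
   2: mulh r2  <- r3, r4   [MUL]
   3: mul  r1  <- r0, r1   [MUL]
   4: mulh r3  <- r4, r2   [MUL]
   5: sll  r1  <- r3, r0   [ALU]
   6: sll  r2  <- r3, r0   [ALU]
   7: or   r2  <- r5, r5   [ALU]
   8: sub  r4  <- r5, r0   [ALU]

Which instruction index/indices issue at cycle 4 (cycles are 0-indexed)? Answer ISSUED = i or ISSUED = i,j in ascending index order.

c0: i0+i1 bne;sll  dual
c1: i2 mulh  no-port MUL/MUL
c2: i3 mul  no-port MUL/MUL
c3: i4 mulh  RAW r3
c4: i5+i6 sll;sll  dual
c5: i7+i8 or;sub  dual

ISSUED = 5,6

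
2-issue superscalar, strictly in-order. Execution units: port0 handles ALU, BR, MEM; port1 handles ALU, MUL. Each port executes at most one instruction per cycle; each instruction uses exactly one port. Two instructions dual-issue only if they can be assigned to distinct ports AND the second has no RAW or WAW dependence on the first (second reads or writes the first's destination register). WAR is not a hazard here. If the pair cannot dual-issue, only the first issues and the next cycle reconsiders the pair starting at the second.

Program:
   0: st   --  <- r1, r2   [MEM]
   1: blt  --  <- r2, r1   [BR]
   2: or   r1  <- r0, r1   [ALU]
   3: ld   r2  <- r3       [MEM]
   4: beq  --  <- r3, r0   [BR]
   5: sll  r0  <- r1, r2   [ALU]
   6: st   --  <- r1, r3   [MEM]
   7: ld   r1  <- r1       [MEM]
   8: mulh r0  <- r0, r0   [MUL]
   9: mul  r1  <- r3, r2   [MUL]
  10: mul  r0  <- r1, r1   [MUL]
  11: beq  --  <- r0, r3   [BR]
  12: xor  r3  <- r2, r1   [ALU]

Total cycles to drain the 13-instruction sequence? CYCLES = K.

0. st @i0  | no-port MEM/BR
1. blt/or @i1/i2  | pair
2. ld @i3  | no-port MEM/BR
3. beq/sll @i4/i5  | pair
4. st @i6  | no-port MEM/MEM
5. ld/mulh @i7/i8  | pair
6. mul @i9  | no-port MUL/MUL
7. mul @i10  | RAW r0
8. beq/xor @i11/i12  | pair

CYCLES = 9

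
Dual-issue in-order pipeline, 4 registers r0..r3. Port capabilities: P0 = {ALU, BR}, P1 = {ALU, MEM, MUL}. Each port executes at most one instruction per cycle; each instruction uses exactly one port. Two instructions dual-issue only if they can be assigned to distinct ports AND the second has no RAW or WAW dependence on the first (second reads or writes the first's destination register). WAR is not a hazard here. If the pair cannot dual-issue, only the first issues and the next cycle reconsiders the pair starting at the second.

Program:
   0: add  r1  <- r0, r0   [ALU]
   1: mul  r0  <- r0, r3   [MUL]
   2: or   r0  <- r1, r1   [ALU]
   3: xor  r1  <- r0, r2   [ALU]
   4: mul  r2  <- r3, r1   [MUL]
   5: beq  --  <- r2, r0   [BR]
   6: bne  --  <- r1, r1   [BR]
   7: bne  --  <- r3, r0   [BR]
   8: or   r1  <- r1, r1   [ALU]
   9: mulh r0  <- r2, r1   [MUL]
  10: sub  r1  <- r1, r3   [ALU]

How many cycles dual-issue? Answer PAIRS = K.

PAIRS = 3

t=0 i0/i1:add.ALU mul.MUL ; 2-wide
t=1 i2:or.ALU ; RAW r0
t=2 i3:xor.ALU ; RAW r1
t=3 i4:mul.MUL ; RAW r2
t=4 i5:beq.BR ; no-port BR/BR
t=5 i6:bne.BR ; no-port BR/BR
t=6 i7/i8:bne.BR or.ALU ; 2-wide
t=7 i9/i10:mulh.MUL sub.ALU ; 2-wide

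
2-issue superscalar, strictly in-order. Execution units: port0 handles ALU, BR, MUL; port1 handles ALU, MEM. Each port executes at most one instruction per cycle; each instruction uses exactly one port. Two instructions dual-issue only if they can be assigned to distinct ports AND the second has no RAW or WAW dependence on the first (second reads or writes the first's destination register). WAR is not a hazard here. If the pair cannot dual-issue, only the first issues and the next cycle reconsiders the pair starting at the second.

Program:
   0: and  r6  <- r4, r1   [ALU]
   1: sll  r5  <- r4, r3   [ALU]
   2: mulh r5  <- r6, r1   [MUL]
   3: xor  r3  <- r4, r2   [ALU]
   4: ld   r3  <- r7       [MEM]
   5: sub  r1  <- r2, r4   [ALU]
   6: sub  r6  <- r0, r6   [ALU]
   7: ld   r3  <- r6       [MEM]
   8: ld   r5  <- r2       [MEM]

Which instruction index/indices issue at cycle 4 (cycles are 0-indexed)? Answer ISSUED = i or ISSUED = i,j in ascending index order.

[0] i0/i1  and.ALU sll.ALU  -- 2-wide
[1] i2/i3  mulh.MUL xor.ALU  -- 2-wide
[2] i4/i5  ld.MEM sub.ALU  -- 2-wide
[3] i6  sub.ALU  -- RAW r6
[4] i7  ld.MEM  -- no-port MEM/MEM
[5] i8  ld.MEM  -- tail

ISSUED = 7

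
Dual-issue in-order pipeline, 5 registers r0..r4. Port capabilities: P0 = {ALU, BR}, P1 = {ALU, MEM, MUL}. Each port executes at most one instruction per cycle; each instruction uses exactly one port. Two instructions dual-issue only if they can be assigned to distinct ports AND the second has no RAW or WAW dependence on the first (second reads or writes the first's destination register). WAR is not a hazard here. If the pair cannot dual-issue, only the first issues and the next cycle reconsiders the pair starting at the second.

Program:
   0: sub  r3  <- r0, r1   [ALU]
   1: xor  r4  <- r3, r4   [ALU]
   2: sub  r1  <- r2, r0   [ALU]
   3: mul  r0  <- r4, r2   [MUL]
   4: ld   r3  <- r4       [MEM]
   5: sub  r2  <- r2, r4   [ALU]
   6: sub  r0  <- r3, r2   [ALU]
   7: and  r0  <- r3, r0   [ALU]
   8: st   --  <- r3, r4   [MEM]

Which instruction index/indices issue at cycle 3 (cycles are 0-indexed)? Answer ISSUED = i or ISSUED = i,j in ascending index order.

ISSUED = 4,5

[0] i0  sub  -- RAW r3
[1] i1+i2  xor sub  -- pair
[2] i3  mul  -- no-port MUL/MEM
[3] i4+i5  ld sub  -- pair
[4] i6  sub  -- RAW+WAW r0
[5] i7+i8  and st  -- pair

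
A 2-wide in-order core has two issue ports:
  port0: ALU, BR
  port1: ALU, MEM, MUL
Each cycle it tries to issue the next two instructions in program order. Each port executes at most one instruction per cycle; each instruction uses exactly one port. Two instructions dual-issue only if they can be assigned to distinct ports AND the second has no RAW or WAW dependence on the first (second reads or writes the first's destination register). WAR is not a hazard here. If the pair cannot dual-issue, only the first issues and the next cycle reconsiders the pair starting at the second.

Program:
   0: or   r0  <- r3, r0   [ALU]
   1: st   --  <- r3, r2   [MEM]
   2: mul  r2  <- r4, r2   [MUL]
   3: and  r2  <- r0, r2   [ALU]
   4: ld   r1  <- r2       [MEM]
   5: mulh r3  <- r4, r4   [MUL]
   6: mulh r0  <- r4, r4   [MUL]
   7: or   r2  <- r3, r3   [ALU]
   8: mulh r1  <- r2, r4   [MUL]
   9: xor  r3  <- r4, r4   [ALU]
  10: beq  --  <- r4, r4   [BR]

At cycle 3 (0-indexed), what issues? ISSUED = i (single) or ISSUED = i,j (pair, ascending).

ISSUED = 4

c0: i0/i1 or st  dual
c1: i2 mul  RAW+WAW r2
c2: i3 and  RAW r2
c3: i4 ld  no-port MEM/MUL
c4: i5 mulh  no-port MUL/MUL
c5: i6/i7 mulh or  dual
c6: i8/i9 mulh xor  dual
c7: i10 beq  tail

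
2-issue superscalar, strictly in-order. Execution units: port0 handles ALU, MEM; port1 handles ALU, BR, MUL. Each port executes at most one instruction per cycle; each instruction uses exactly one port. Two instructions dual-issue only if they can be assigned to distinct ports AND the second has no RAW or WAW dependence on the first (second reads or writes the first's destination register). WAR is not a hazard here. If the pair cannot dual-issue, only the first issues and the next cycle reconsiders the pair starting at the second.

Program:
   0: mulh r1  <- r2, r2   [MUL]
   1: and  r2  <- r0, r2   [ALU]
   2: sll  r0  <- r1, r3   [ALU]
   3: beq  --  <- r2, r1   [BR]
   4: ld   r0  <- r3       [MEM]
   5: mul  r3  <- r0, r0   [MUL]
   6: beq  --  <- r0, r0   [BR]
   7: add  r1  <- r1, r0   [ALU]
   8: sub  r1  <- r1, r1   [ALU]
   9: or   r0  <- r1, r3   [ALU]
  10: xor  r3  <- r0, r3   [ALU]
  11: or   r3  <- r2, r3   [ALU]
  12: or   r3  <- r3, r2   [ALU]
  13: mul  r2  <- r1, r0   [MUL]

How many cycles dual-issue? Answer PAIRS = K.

#0 head=0: mulh.MUL/and.ALU i0/i1 dual
#1 head=2: sll.ALU/beq.BR i2/i3 dual
#2 head=4: ld.MEM i4 RAW r0
#3 head=5: mul.MUL i5 no-port MUL/BR
#4 head=6: beq.BR/add.ALU i6/i7 dual
#5 head=8: sub.ALU i8 RAW r1
#6 head=9: or.ALU i9 RAW r0
#7 head=10: xor.ALU i10 RAW+WAW r3
#8 head=11: or.ALU i11 RAW+WAW r3
#9 head=12: or.ALU/mul.MUL i12/i13 dual

PAIRS = 4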